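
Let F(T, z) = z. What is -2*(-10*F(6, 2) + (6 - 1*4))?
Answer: 36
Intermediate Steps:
-2*(-10*F(6, 2) + (6 - 1*4)) = -2*(-10*2 + (6 - 1*4)) = -2*(-20 + (6 - 4)) = -2*(-20 + 2) = -2*(-18) = 36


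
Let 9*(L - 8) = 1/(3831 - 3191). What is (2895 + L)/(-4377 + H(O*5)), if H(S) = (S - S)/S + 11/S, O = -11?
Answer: -16721281/25212672 ≈ -0.66321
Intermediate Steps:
H(S) = 11/S (H(S) = 0/S + 11/S = 0 + 11/S = 11/S)
L = 46081/5760 (L = 8 + 1/(9*(3831 - 3191)) = 8 + (1/9)/640 = 8 + (1/9)*(1/640) = 8 + 1/5760 = 46081/5760 ≈ 8.0002)
(2895 + L)/(-4377 + H(O*5)) = (2895 + 46081/5760)/(-4377 + 11/((-11*5))) = 16721281/(5760*(-4377 + 11/(-55))) = 16721281/(5760*(-4377 + 11*(-1/55))) = 16721281/(5760*(-4377 - 1/5)) = 16721281/(5760*(-21886/5)) = (16721281/5760)*(-5/21886) = -16721281/25212672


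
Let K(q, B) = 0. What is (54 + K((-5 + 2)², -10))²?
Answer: 2916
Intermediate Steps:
(54 + K((-5 + 2)², -10))² = (54 + 0)² = 54² = 2916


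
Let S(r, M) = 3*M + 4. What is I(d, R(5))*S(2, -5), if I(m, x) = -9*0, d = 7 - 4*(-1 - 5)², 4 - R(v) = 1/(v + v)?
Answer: 0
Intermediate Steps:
S(r, M) = 4 + 3*M
R(v) = 4 - 1/(2*v) (R(v) = 4 - 1/(v + v) = 4 - 1/(2*v))
d = -137 (d = 7 - 4*(-6)² = 7 - 4*36 = 7 - 144 = -137)
I(m, x) = 0
I(d, R(5))*S(2, -5) = 0*(4 + 3*(-5)) = 0*(4 - 15) = 0*(-11) = 0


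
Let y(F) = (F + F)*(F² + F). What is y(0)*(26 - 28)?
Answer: 0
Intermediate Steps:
y(F) = 2*F*(F + F²) (y(F) = (2*F)*(F + F²) = 2*F*(F + F²))
y(0)*(26 - 28) = (2*0²*(1 + 0))*(26 - 28) = (2*0*1)*(-2) = 0*(-2) = 0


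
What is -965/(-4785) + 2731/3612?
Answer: 1103561/1152228 ≈ 0.95776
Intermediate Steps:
-965/(-4785) + 2731/3612 = -965*(-1/4785) + 2731*(1/3612) = 193/957 + 2731/3612 = 1103561/1152228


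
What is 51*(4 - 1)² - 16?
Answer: 443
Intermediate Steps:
51*(4 - 1)² - 16 = 51*3² - 16 = 51*9 - 16 = 459 - 16 = 443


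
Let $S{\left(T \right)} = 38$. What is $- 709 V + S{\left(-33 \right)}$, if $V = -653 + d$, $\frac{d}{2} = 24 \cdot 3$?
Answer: $360919$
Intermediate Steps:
$d = 144$ ($d = 2 \cdot 24 \cdot 3 = 2 \cdot 72 = 144$)
$V = -509$ ($V = -653 + 144 = -509$)
$- 709 V + S{\left(-33 \right)} = \left(-709\right) \left(-509\right) + 38 = 360881 + 38 = 360919$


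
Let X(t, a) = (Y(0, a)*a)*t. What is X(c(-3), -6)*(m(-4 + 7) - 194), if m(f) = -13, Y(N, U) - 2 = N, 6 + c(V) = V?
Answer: -22356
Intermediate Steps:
c(V) = -6 + V
Y(N, U) = 2 + N
X(t, a) = 2*a*t (X(t, a) = ((2 + 0)*a)*t = (2*a)*t = 2*a*t)
X(c(-3), -6)*(m(-4 + 7) - 194) = (2*(-6)*(-6 - 3))*(-13 - 194) = (2*(-6)*(-9))*(-207) = 108*(-207) = -22356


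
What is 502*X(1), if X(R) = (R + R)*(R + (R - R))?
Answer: 1004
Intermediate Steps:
X(R) = 2*R² (X(R) = (2*R)*(R + 0) = (2*R)*R = 2*R²)
502*X(1) = 502*(2*1²) = 502*(2*1) = 502*2 = 1004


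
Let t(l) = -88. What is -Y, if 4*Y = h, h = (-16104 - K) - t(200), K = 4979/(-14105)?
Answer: 17376977/4340 ≈ 4003.9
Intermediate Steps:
K = -383/1085 (K = 4979*(-1/14105) = -383/1085 ≈ -0.35300)
h = -17376977/1085 (h = (-16104 - 1*(-383/1085)) - 1*(-88) = (-16104 + 383/1085) + 88 = -17472457/1085 + 88 = -17376977/1085 ≈ -16016.)
Y = -17376977/4340 (Y = (1/4)*(-17376977/1085) = -17376977/4340 ≈ -4003.9)
-Y = -1*(-17376977/4340) = 17376977/4340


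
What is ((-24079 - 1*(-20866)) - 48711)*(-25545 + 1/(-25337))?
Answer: 33606960873384/25337 ≈ 1.3264e+9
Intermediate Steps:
((-24079 - 1*(-20866)) - 48711)*(-25545 + 1/(-25337)) = ((-24079 + 20866) - 48711)*(-25545 - 1/25337) = (-3213 - 48711)*(-647233666/25337) = -51924*(-647233666/25337) = 33606960873384/25337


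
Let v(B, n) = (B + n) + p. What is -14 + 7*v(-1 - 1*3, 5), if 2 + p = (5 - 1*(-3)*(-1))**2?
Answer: 7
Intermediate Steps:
p = 2 (p = -2 + (5 - 1*(-3)*(-1))**2 = -2 + (5 + 3*(-1))**2 = -2 + (5 - 3)**2 = -2 + 2**2 = -2 + 4 = 2)
v(B, n) = 2 + B + n (v(B, n) = (B + n) + 2 = 2 + B + n)
-14 + 7*v(-1 - 1*3, 5) = -14 + 7*(2 + (-1 - 1*3) + 5) = -14 + 7*(2 + (-1 - 3) + 5) = -14 + 7*(2 - 4 + 5) = -14 + 7*3 = -14 + 21 = 7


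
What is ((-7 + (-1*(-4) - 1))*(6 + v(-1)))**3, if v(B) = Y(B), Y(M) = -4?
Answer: -512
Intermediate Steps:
v(B) = -4
((-7 + (-1*(-4) - 1))*(6 + v(-1)))**3 = ((-7 + (-1*(-4) - 1))*(6 - 4))**3 = ((-7 + (4 - 1))*2)**3 = ((-7 + 3)*2)**3 = (-4*2)**3 = (-8)**3 = -512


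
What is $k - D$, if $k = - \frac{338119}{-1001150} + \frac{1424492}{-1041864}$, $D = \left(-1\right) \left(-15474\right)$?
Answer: $- \frac{1008838591638649}{65191383975} \approx -15475.0$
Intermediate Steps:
$D = 15474$
$k = - \frac{67116009499}{65191383975}$ ($k = \left(-338119\right) \left(- \frac{1}{1001150}\right) + 1424492 \left(- \frac{1}{1041864}\right) = \frac{338119}{1001150} - \frac{356123}{260466} = - \frac{67116009499}{65191383975} \approx -1.0295$)
$k - D = - \frac{67116009499}{65191383975} - 15474 = - \frac{1008838591638649}{65191383975}$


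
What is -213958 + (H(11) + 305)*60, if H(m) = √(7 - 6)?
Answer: -195598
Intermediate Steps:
H(m) = 1 (H(m) = √1 = 1)
-213958 + (H(11) + 305)*60 = -213958 + (1 + 305)*60 = -213958 + 306*60 = -213958 + 18360 = -195598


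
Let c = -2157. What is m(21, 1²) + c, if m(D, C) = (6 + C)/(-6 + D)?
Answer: -32348/15 ≈ -2156.5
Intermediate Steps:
m(D, C) = (6 + C)/(-6 + D)
m(21, 1²) + c = (6 + 1²)/(-6 + 21) - 2157 = (6 + 1)/15 - 2157 = (1/15)*7 - 2157 = 7/15 - 2157 = -32348/15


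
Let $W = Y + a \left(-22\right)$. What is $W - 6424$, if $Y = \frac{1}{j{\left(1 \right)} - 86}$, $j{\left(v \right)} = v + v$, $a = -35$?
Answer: $- \frac{474937}{84} \approx -5654.0$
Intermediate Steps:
$j{\left(v \right)} = 2 v$
$Y = - \frac{1}{84}$ ($Y = \frac{1}{2 \cdot 1 - 86} = \frac{1}{2 - 86} = \frac{1}{-84} = - \frac{1}{84} \approx -0.011905$)
$W = \frac{64679}{84}$ ($W = - \frac{1}{84} - -770 = - \frac{1}{84} + 770 = \frac{64679}{84} \approx 769.99$)
$W - 6424 = \frac{64679}{84} - 6424 = - \frac{474937}{84}$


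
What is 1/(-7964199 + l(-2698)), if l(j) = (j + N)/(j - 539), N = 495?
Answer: -3237/25780109960 ≈ -1.2556e-7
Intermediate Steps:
l(j) = (495 + j)/(-539 + j) (l(j) = (j + 495)/(j - 539) = (495 + j)/(-539 + j))
1/(-7964199 + l(-2698)) = 1/(-7964199 + (495 - 2698)/(-539 - 2698)) = 1/(-7964199 - 2203/(-3237)) = 1/(-7964199 - 1/3237*(-2203)) = 1/(-7964199 + 2203/3237) = 1/(-25780109960/3237) = -3237/25780109960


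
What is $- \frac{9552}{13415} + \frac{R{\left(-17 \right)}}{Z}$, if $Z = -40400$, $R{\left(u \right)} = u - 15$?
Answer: $- \frac{4818394}{6774575} \approx -0.71125$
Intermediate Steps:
$R{\left(u \right)} = -15 + u$ ($R{\left(u \right)} = u - 15 = -15 + u$)
$- \frac{9552}{13415} + \frac{R{\left(-17 \right)}}{Z} = - \frac{9552}{13415} + \frac{-15 - 17}{-40400} = \left(-9552\right) \frac{1}{13415} - - \frac{2}{2525} = - \frac{9552}{13415} + \frac{2}{2525} = - \frac{4818394}{6774575}$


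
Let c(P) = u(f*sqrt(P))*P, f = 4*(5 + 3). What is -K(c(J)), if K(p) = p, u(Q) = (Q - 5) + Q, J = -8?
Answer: -40 + 1024*I*sqrt(2) ≈ -40.0 + 1448.2*I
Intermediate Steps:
f = 32 (f = 4*8 = 32)
u(Q) = -5 + 2*Q (u(Q) = (-5 + Q) + Q = -5 + 2*Q)
c(P) = P*(-5 + 64*sqrt(P)) (c(P) = (-5 + 2*(32*sqrt(P)))*P = (-5 + 64*sqrt(P))*P = P*(-5 + 64*sqrt(P)))
-K(c(J)) = -(-8)*(-5 + 64*sqrt(-8)) = -(-8)*(-5 + 64*(2*I*sqrt(2))) = -(-8)*(-5 + 128*I*sqrt(2)) = -(40 - 1024*I*sqrt(2)) = -40 + 1024*I*sqrt(2)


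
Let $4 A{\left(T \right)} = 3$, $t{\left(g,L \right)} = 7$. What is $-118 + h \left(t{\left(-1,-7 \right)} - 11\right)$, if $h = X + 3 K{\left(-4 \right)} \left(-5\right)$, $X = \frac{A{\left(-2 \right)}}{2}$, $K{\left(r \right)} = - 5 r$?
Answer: $\frac{2161}{2} \approx 1080.5$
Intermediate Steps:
$A{\left(T \right)} = \frac{3}{4}$ ($A{\left(T \right)} = \frac{1}{4} \cdot 3 = \frac{3}{4}$)
$X = \frac{3}{8}$ ($X = \frac{3}{4 \cdot 2} = \frac{3}{4} \cdot \frac{1}{2} = \frac{3}{8} \approx 0.375$)
$h = - \frac{2397}{8}$ ($h = \frac{3}{8} + 3 \left(\left(-5\right) \left(-4\right)\right) \left(-5\right) = \frac{3}{8} + 3 \cdot 20 \left(-5\right) = \frac{3}{8} + 60 \left(-5\right) = \frac{3}{8} - 300 = - \frac{2397}{8} \approx -299.63$)
$-118 + h \left(t{\left(-1,-7 \right)} - 11\right) = -118 - \frac{2397 \left(7 - 11\right)}{8} = -118 - - \frac{2397}{2} = -118 + \frac{2397}{2} = \frac{2161}{2}$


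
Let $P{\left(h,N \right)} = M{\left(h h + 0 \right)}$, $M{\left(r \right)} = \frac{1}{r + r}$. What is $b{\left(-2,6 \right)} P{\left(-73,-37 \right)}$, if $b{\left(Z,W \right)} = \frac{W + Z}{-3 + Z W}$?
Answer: $- \frac{2}{79935} \approx -2.502 \cdot 10^{-5}$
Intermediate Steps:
$M{\left(r \right)} = \frac{1}{2 r}$
$b{\left(Z,W \right)} = \frac{W + Z}{-3 + W Z}$
$P{\left(h,N \right)} = \frac{1}{2 h^{2}}$ ($P{\left(h,N \right)} = \frac{1}{2 \left(h h + 0\right)} = \frac{1}{2 \left(h^{2} + 0\right)} = \frac{1}{2 h^{2}}$)
$b{\left(-2,6 \right)} P{\left(-73,-37 \right)} = \frac{6 - 2}{-3 + 6 \left(-2\right)} \frac{1}{2 \cdot 5329} = \frac{1}{-3 - 12} \cdot 4 \cdot \frac{1}{2} \cdot \frac{1}{5329} = \frac{1}{-15} \cdot 4 \cdot \frac{1}{10658} = \left(- \frac{1}{15}\right) 4 \cdot \frac{1}{10658} = \left(- \frac{4}{15}\right) \frac{1}{10658} = - \frac{2}{79935}$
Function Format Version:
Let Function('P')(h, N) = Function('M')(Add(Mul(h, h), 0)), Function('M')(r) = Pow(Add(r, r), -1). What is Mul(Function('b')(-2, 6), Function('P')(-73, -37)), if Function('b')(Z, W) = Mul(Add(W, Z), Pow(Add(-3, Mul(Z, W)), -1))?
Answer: Rational(-2, 79935) ≈ -2.5020e-5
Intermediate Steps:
Function('M')(r) = Mul(Rational(1, 2), Pow(r, -1)) (Function('M')(r) = Pow(Mul(2, r), -1) = Mul(Rational(1, 2), Pow(r, -1)))
Function('b')(Z, W) = Mul(Pow(Add(-3, Mul(W, Z)), -1), Add(W, Z)) (Function('b')(Z, W) = Mul(Add(W, Z), Pow(Add(-3, Mul(W, Z)), -1)) = Mul(Pow(Add(-3, Mul(W, Z)), -1), Add(W, Z)))
Function('P')(h, N) = Mul(Rational(1, 2), Pow(h, -2)) (Function('P')(h, N) = Mul(Rational(1, 2), Pow(Add(Mul(h, h), 0), -1)) = Mul(Rational(1, 2), Pow(Add(Pow(h, 2), 0), -1)) = Mul(Rational(1, 2), Pow(Pow(h, 2), -1)) = Mul(Rational(1, 2), Pow(h, -2)))
Mul(Function('b')(-2, 6), Function('P')(-73, -37)) = Mul(Mul(Pow(Add(-3, Mul(6, -2)), -1), Add(6, -2)), Mul(Rational(1, 2), Pow(-73, -2))) = Mul(Mul(Pow(Add(-3, -12), -1), 4), Mul(Rational(1, 2), Rational(1, 5329))) = Mul(Mul(Pow(-15, -1), 4), Rational(1, 10658)) = Mul(Mul(Rational(-1, 15), 4), Rational(1, 10658)) = Mul(Rational(-4, 15), Rational(1, 10658)) = Rational(-2, 79935)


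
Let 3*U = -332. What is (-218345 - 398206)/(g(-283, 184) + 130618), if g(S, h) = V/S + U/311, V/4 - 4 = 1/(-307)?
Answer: -49977607413123/10587858129658 ≈ -4.7203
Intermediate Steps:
U = -332/3 (U = (1/3)*(-332) = -332/3 ≈ -110.67)
V = 4908/307 (V = 16 + 4/(-307) = 16 + 4*(-1/307) = 16 - 4/307 = 4908/307 ≈ 15.987)
g(S, h) = -332/933 + 4908/(307*S) (g(S, h) = 4908/(307*S) - 332/3/311 = 4908/(307*S) - 332/3*1/311 = 4908/(307*S) - 332/933 = -332/933 + 4908/(307*S))
(-218345 - 398206)/(g(-283, 184) + 130618) = (-218345 - 398206)/((4/286431)*(1144791 - 25481*(-283))/(-283) + 130618) = -616551/((4/286431)*(-1/283)*(1144791 + 7211123) + 130618) = -616551/((4/286431)*(-1/283)*8355914 + 130618) = -616551/(-33423656/81059973 + 130618) = -616551/10587858129658/81059973 = -616551*81059973/10587858129658 = -49977607413123/10587858129658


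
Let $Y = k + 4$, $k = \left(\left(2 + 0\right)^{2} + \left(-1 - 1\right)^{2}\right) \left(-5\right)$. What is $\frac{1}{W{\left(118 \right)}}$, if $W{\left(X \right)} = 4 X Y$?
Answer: $- \frac{1}{16992} \approx -5.8851 \cdot 10^{-5}$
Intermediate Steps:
$k = -40$ ($k = \left(2^{2} + \left(-2\right)^{2}\right) \left(-5\right) = \left(4 + 4\right) \left(-5\right) = 8 \left(-5\right) = -40$)
$Y = -36$ ($Y = -40 + 4 = -36$)
$W{\left(X \right)} = - 144 X$ ($W{\left(X \right)} = 4 X \left(-36\right) = - 144 X$)
$\frac{1}{W{\left(118 \right)}} = \frac{1}{\left(-144\right) 118} = \frac{1}{-16992} = - \frac{1}{16992}$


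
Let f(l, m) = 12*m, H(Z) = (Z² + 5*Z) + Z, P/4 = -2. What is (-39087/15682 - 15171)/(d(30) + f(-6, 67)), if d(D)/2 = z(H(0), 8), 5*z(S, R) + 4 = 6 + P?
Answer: -396584515/20951152 ≈ -18.929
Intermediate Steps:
P = -8 (P = 4*(-2) = -8)
H(Z) = Z² + 6*Z
z(S, R) = -6/5 (z(S, R) = -⅘ + (6 - 8)/5 = -⅘ + (⅕)*(-2) = -⅘ - ⅖ = -6/5)
d(D) = -12/5 (d(D) = 2*(-6/5) = -12/5)
(-39087/15682 - 15171)/(d(30) + f(-6, 67)) = (-39087/15682 - 15171)/(-12/5 + 12*67) = (-39087*1/15682 - 15171)/(-12/5 + 804) = (-39087/15682 - 15171)/(4008/5) = -237950709/15682*5/4008 = -396584515/20951152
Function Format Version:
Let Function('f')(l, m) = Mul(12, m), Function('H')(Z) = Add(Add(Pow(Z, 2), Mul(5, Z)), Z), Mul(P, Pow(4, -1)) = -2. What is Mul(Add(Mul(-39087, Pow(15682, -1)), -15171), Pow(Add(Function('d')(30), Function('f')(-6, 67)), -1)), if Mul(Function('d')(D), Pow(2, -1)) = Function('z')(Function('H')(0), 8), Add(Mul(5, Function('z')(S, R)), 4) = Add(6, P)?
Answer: Rational(-396584515, 20951152) ≈ -18.929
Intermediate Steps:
P = -8 (P = Mul(4, -2) = -8)
Function('H')(Z) = Add(Pow(Z, 2), Mul(6, Z))
Function('z')(S, R) = Rational(-6, 5) (Function('z')(S, R) = Add(Rational(-4, 5), Mul(Rational(1, 5), Add(6, -8))) = Add(Rational(-4, 5), Mul(Rational(1, 5), -2)) = Add(Rational(-4, 5), Rational(-2, 5)) = Rational(-6, 5))
Function('d')(D) = Rational(-12, 5) (Function('d')(D) = Mul(2, Rational(-6, 5)) = Rational(-12, 5))
Mul(Add(Mul(-39087, Pow(15682, -1)), -15171), Pow(Add(Function('d')(30), Function('f')(-6, 67)), -1)) = Mul(Add(Mul(-39087, Pow(15682, -1)), -15171), Pow(Add(Rational(-12, 5), Mul(12, 67)), -1)) = Mul(Add(Mul(-39087, Rational(1, 15682)), -15171), Pow(Add(Rational(-12, 5), 804), -1)) = Mul(Add(Rational(-39087, 15682), -15171), Pow(Rational(4008, 5), -1)) = Mul(Rational(-237950709, 15682), Rational(5, 4008)) = Rational(-396584515, 20951152)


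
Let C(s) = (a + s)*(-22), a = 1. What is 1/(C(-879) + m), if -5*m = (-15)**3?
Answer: 1/19991 ≈ 5.0022e-5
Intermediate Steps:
C(s) = -22 - 22*s (C(s) = (1 + s)*(-22) = -22 - 22*s)
m = 675 (m = -1/5*(-15)**3 = -1/5*(-3375) = 675)
1/(C(-879) + m) = 1/((-22 - 22*(-879)) + 675) = 1/((-22 + 19338) + 675) = 1/(19316 + 675) = 1/19991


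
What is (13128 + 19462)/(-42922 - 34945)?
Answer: -32590/77867 ≈ -0.41853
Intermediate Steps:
(13128 + 19462)/(-42922 - 34945) = 32590/(-77867) = 32590*(-1/77867) = -32590/77867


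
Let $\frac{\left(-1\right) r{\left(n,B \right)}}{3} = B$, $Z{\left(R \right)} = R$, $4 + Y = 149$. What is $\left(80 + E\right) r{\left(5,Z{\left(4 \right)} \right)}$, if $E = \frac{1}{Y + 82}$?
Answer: $- \frac{217932}{227} \approx -960.05$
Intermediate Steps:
$Y = 145$ ($Y = -4 + 149 = 145$)
$r{\left(n,B \right)} = - 3 B$
$E = \frac{1}{227}$ ($E = \frac{1}{145 + 82} = \frac{1}{227} \approx 0.0044053$)
$\left(80 + E\right) r{\left(5,Z{\left(4 \right)} \right)} = \left(80 + \frac{1}{227}\right) \left(\left(-3\right) 4\right) = \frac{18161}{227} \left(-12\right) = - \frac{217932}{227}$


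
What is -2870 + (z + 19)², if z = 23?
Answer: -1106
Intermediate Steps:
-2870 + (z + 19)² = -2870 + (23 + 19)² = -2870 + 42² = -2870 + 1764 = -1106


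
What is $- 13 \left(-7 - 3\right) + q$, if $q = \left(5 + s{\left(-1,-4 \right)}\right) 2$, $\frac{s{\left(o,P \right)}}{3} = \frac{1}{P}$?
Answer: $\frac{277}{2} \approx 138.5$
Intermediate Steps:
$s{\left(o,P \right)} = \frac{3}{P}$
$q = \frac{17}{2}$ ($q = \left(5 + \frac{3}{-4}\right) 2 = \left(5 + 3 \left(- \frac{1}{4}\right)\right) 2 = \left(5 - \frac{3}{4}\right) 2 = \frac{17}{4} \cdot 2 = \frac{17}{2} \approx 8.5$)
$- 13 \left(-7 - 3\right) + q = - 13 \left(-7 - 3\right) + \frac{17}{2} = \left(-13\right) \left(-10\right) + \frac{17}{2} = 130 + \frac{17}{2} = \frac{277}{2}$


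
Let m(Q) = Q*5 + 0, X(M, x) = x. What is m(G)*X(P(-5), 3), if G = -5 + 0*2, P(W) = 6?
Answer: -75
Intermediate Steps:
G = -5 (G = -5 + 0 = -5)
m(Q) = 5*Q (m(Q) = 5*Q + 0 = 5*Q)
m(G)*X(P(-5), 3) = (5*(-5))*3 = -25*3 = -75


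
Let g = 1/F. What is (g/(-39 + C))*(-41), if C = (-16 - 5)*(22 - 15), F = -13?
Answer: -41/2418 ≈ -0.016956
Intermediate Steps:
C = -147 (C = -21*7 = -147)
g = -1/13 (g = 1/(-13) = -1/13 ≈ -0.076923)
(g/(-39 + C))*(-41) = (-1/13/(-39 - 147))*(-41) = (-1/13/(-186))*(-41) = -1/186*(-1/13)*(-41) = (1/2418)*(-41) = -41/2418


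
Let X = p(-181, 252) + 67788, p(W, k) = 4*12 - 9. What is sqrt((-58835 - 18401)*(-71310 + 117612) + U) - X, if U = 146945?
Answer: -67827 + I*sqrt(3576034327) ≈ -67827.0 + 59800.0*I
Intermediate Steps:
p(W, k) = 39 (p(W, k) = 48 - 9 = 39)
X = 67827 (X = 39 + 67788 = 67827)
sqrt((-58835 - 18401)*(-71310 + 117612) + U) - X = sqrt((-58835 - 18401)*(-71310 + 117612) + 146945) - 1*67827 = sqrt(-77236*46302 + 146945) - 67827 = sqrt(-3576181272 + 146945) - 67827 = sqrt(-3576034327) - 67827 = I*sqrt(3576034327) - 67827 = -67827 + I*sqrt(3576034327)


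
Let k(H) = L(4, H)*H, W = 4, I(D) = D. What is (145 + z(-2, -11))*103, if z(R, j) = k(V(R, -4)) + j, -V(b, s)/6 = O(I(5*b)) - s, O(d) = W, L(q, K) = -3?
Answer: 28634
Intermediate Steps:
O(d) = 4
V(b, s) = -24 + 6*s (V(b, s) = -6*(4 - s) = -24 + 6*s)
k(H) = -3*H
z(R, j) = 144 + j (z(R, j) = -3*(-24 + 6*(-4)) + j = -3*(-24 - 24) + j = -3*(-48) + j = 144 + j)
(145 + z(-2, -11))*103 = (145 + (144 - 11))*103 = (145 + 133)*103 = 278*103 = 28634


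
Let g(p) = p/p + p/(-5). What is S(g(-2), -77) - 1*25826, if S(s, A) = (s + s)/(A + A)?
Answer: -1420431/55 ≈ -25826.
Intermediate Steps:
g(p) = 1 - p/5 (g(p) = 1 + p*(-⅕) = 1 - p/5)
S(s, A) = s/A (S(s, A) = (2*s)/((2*A)) = (2*s)*(1/(2*A)) = s/A)
S(g(-2), -77) - 1*25826 = (1 - ⅕*(-2))/(-77) - 1*25826 = (1 + ⅖)*(-1/77) - 25826 = (7/5)*(-1/77) - 25826 = -1/55 - 25826 = -1420431/55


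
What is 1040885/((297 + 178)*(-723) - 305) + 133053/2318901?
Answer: -4266621549/1436172686 ≈ -2.9708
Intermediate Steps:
1040885/((297 + 178)*(-723) - 305) + 133053/2318901 = 1040885/(475*(-723) - 305) + 133053*(1/2318901) = 1040885/(-343425 - 305) + 44351/772967 = 1040885/(-343730) + 44351/772967 = 1040885*(-1/343730) + 44351/772967 = -208177/68746 + 44351/772967 = -4266621549/1436172686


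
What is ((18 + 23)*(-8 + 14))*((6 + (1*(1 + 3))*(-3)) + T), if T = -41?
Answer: -11562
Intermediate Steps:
((18 + 23)*(-8 + 14))*((6 + (1*(1 + 3))*(-3)) + T) = ((18 + 23)*(-8 + 14))*((6 + (1*(1 + 3))*(-3)) - 41) = (41*6)*((6 + (1*4)*(-3)) - 41) = 246*((6 + 4*(-3)) - 41) = 246*((6 - 12) - 41) = 246*(-6 - 41) = 246*(-47) = -11562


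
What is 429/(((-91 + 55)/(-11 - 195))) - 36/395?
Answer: 5817739/2370 ≈ 2454.7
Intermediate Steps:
429/(((-91 + 55)/(-11 - 195))) - 36/395 = 429/((-36/(-206))) - 36*1/395 = 429/((-36*(-1/206))) - 36/395 = 429/(18/103) - 36/395 = 429*(103/18) - 36/395 = 14729/6 - 36/395 = 5817739/2370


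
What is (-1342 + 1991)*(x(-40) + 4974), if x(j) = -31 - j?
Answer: 3233967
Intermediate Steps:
(-1342 + 1991)*(x(-40) + 4974) = (-1342 + 1991)*((-31 - 1*(-40)) + 4974) = 649*((-31 + 40) + 4974) = 649*(9 + 4974) = 649*4983 = 3233967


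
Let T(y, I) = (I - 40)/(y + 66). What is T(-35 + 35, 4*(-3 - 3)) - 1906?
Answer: -62930/33 ≈ -1907.0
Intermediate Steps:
T(y, I) = (-40 + I)/(66 + y)
T(-35 + 35, 4*(-3 - 3)) - 1906 = (-40 + 4*(-3 - 3))/(66 + (-35 + 35)) - 1906 = (-40 + 4*(-6))/(66 + 0) - 1906 = (-40 - 24)/66 - 1906 = (1/66)*(-64) - 1906 = -32/33 - 1906 = -62930/33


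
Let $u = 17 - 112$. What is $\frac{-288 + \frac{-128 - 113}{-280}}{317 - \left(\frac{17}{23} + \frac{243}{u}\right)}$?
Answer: $- \frac{3194033}{3546424} \approx -0.90063$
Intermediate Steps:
$u = -95$ ($u = 17 - 112 = -95$)
$\frac{-288 + \frac{-128 - 113}{-280}}{317 - \left(\frac{17}{23} + \frac{243}{u}\right)} = \frac{-288 + \frac{-128 - 113}{-280}}{317 - \left(- \frac{243}{95} + \frac{17}{23}\right)} = \frac{-288 + \left(-128 - 113\right) \left(- \frac{1}{280}\right)}{317 - - \frac{3974}{2185}} = \frac{-288 - - \frac{241}{280}}{317 + \left(- \frac{17}{23} + \frac{243}{95}\right)} = \frac{-288 + \frac{241}{280}}{317 + \frac{3974}{2185}} = - \frac{80399}{280 \cdot \frac{696619}{2185}} = \left(- \frac{80399}{280}\right) \frac{2185}{696619} = - \frac{3194033}{3546424}$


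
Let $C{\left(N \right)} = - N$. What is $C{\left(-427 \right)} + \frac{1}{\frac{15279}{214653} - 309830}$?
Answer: $\frac{9466009736648}{22168641237} \approx 427.0$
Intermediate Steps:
$C{\left(-427 \right)} + \frac{1}{\frac{15279}{214653} - 309830} = \left(-1\right) \left(-427\right) + \frac{1}{\frac{15279}{214653} - 309830} = 427 + \frac{1}{15279 \cdot \frac{1}{214653} - 309830} = 427 + \frac{1}{\frac{5093}{71551} - 309830} = 427 + \frac{1}{- \frac{22168641237}{71551}} = 427 - \frac{71551}{22168641237} = \frac{9466009736648}{22168641237}$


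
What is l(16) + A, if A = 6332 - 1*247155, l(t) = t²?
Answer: -240567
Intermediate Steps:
A = -240823 (A = 6332 - 247155 = -240823)
l(16) + A = 16² - 240823 = 256 - 240823 = -240567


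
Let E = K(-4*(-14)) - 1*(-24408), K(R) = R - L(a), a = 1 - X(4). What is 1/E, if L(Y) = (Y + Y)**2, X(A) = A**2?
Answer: 1/23564 ≈ 4.2438e-5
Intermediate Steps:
a = -15 (a = 1 - 1*4**2 = 1 - 1*16 = 1 - 16 = -15)
L(Y) = 4*Y**2 (L(Y) = (2*Y)**2 = 4*Y**2)
K(R) = -900 + R (K(R) = R - 4*(-15)**2 = R - 4*225 = R - 1*900 = R - 900 = -900 + R)
E = 23564 (E = (-900 - 4*(-14)) - 1*(-24408) = (-900 + 56) + 24408 = -844 + 24408 = 23564)
1/E = 1/23564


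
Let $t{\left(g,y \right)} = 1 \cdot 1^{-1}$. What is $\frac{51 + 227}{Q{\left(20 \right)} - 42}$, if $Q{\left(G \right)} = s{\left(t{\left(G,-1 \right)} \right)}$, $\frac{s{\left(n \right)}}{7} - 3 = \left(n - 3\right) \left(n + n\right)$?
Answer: $- \frac{278}{49} \approx -5.6735$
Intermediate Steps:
$t{\left(g,y \right)} = 1$ ($t{\left(g,y \right)} = 1 \cdot 1 = 1$)
$s{\left(n \right)} = 21 + 14 n \left(-3 + n\right)$ ($s{\left(n \right)} = 21 + 7 \left(n - 3\right) \left(n + n\right) = 21 + 7 \left(-3 + n\right) 2 n = 21 + 7 \cdot 2 n \left(-3 + n\right) = 21 + 14 n \left(-3 + n\right)$)
$Q{\left(G \right)} = -7$ ($Q{\left(G \right)} = 21 - 42 + 14 \cdot 1^{2} = 21 - 42 + 14 \cdot 1 = 21 - 42 + 14 = -7$)
$\frac{51 + 227}{Q{\left(20 \right)} - 42} = \frac{51 + 227}{-7 - 42} = \frac{278}{-7 + \left(-98 + 56\right)} = \frac{278}{-7 - 42} = \frac{278}{-49} = 278 \left(- \frac{1}{49}\right) = - \frac{278}{49}$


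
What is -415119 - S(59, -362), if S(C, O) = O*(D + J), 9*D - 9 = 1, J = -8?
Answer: -3758515/9 ≈ -4.1761e+5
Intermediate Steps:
D = 10/9 (D = 1 + (1/9)*1 = 1 + 1/9 = 10/9 ≈ 1.1111)
S(C, O) = -62*O/9 (S(C, O) = O*(10/9 - 8) = O*(-62/9) = -62*O/9)
-415119 - S(59, -362) = -415119 - (-62)*(-362)/9 = -415119 - 1*22444/9 = -415119 - 22444/9 = -3758515/9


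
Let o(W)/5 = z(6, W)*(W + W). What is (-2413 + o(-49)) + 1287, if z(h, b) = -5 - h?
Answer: 4264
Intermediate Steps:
o(W) = -110*W (o(W) = 5*((-5 - 1*6)*(W + W)) = 5*((-5 - 6)*(2*W)) = 5*(-22*W) = -110*W)
(-2413 + o(-49)) + 1287 = (-2413 - 110*(-49)) + 1287 = (-2413 + 5390) + 1287 = 2977 + 1287 = 4264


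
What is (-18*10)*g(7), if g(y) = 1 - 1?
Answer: 0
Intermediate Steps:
g(y) = 0
(-18*10)*g(7) = -18*10*0 = -180*0 = 0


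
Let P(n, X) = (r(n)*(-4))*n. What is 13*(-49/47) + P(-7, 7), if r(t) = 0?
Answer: -637/47 ≈ -13.553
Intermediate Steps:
P(n, X) = 0 (P(n, X) = (0*(-4))*n = 0*n = 0)
13*(-49/47) + P(-7, 7) = 13*(-49/47) + 0 = -637/47 + 0 = -637/47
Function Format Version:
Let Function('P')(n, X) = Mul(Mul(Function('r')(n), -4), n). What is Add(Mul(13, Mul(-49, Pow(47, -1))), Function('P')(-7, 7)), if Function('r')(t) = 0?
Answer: Rational(-637, 47) ≈ -13.553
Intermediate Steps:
Function('P')(n, X) = 0 (Function('P')(n, X) = Mul(Mul(0, -4), n) = Mul(0, n) = 0)
Add(Mul(13, Mul(-49, Pow(47, -1))), Function('P')(-7, 7)) = Add(Mul(13, Mul(-49, Pow(47, -1))), 0) = Add(Mul(13, Mul(-49, Rational(1, 47))), 0) = Add(Mul(13, Rational(-49, 47)), 0) = Add(Rational(-637, 47), 0) = Rational(-637, 47)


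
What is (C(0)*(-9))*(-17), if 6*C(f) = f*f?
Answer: 0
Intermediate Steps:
C(f) = f**2/6 (C(f) = (f*f)/6 = f**2/6)
(C(0)*(-9))*(-17) = (((1/6)*0**2)*(-9))*(-17) = (((1/6)*0)*(-9))*(-17) = (0*(-9))*(-17) = 0*(-17) = 0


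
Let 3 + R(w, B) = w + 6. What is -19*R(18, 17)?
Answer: -399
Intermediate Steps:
R(w, B) = 3 + w (R(w, B) = -3 + (w + 6) = -3 + (6 + w) = 3 + w)
-19*R(18, 17) = -19*(3 + 18) = -19*21 = -399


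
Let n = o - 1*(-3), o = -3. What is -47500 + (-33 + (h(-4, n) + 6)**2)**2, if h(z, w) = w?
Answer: -47491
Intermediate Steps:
n = 0 (n = -3 - 1*(-3) = -3 + 3 = 0)
-47500 + (-33 + (h(-4, n) + 6)**2)**2 = -47500 + (-33 + (0 + 6)**2)**2 = -47500 + (-33 + 6**2)**2 = -47500 + (-33 + 36)**2 = -47500 + 3**2 = -47500 + 9 = -47491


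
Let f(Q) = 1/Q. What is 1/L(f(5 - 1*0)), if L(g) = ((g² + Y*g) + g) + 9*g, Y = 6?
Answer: 25/81 ≈ 0.30864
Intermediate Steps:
f(Q) = 1/Q
L(g) = g² + 16*g (L(g) = ((g² + 6*g) + g) + 9*g = (g² + 7*g) + 9*g = g² + 16*g)
1/L(f(5 - 1*0)) = 1/((16 + 1/(5 - 1*0))/(5 - 1*0)) = 1/((16 + 1/(5 + 0))/(5 + 0)) = 1/((16 + 1/5)/5) = 1/((16 + ⅕)/5) = 1/((⅕)*(81/5)) = 1/(81/25) = 25/81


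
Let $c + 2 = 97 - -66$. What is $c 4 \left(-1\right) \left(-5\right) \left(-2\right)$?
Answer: $-6440$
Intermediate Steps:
$c = 161$ ($c = -2 + \left(97 - -66\right) = -2 + \left(97 + 66\right) = -2 + 163 = 161$)
$c 4 \left(-1\right) \left(-5\right) \left(-2\right) = 161 \cdot 4 \left(-1\right) \left(-5\right) \left(-2\right) = 161 \left(-4\right) \left(-5\right) \left(-2\right) = 161 \cdot 20 \left(-2\right) = 161 \left(-40\right) = -6440$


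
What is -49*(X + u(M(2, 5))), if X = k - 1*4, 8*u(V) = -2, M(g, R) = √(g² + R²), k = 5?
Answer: -147/4 ≈ -36.750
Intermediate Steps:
M(g, R) = √(R² + g²)
u(V) = -¼ (u(V) = (⅛)*(-2) = -¼)
X = 1 (X = 5 - 1*4 = 5 - 4 = 1)
-49*(X + u(M(2, 5))) = -49*(1 - ¼) = -49*¾ = -147/4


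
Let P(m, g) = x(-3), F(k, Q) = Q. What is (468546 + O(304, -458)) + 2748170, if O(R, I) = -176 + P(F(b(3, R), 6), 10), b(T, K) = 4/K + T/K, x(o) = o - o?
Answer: 3216540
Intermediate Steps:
x(o) = 0
P(m, g) = 0
O(R, I) = -176 (O(R, I) = -176 + 0 = -176)
(468546 + O(304, -458)) + 2748170 = (468546 - 176) + 2748170 = 468370 + 2748170 = 3216540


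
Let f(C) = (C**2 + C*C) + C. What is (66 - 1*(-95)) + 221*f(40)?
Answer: 716201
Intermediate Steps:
f(C) = C + 2*C**2 (f(C) = (C**2 + C**2) + C = 2*C**2 + C = C + 2*C**2)
(66 - 1*(-95)) + 221*f(40) = (66 - 1*(-95)) + 221*(40*(1 + 2*40)) = (66 + 95) + 221*(40*(1 + 80)) = 161 + 221*(40*81) = 161 + 221*3240 = 161 + 716040 = 716201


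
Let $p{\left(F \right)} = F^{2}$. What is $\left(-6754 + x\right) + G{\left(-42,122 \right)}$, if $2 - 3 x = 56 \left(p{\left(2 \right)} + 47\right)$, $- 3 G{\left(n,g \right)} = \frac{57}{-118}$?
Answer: $- \frac{2727631}{354} \approx -7705.2$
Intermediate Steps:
$G{\left(n,g \right)} = \frac{19}{118}$ ($G{\left(n,g \right)} = - \frac{57 \frac{1}{-118}}{3} = - \frac{57 \left(- \frac{1}{118}\right)}{3} = \left(- \frac{1}{3}\right) \left(- \frac{57}{118}\right) = \frac{19}{118}$)
$x = - \frac{2854}{3}$ ($x = \frac{2}{3} - \frac{56 \left(2^{2} + 47\right)}{3} = \frac{2}{3} - \frac{56 \left(4 + 47\right)}{3} = \frac{2}{3} - \frac{56 \cdot 51}{3} = \frac{2}{3} - 952 = - \frac{2854}{3} \approx -951.33$)
$\left(-6754 + x\right) + G{\left(-42,122 \right)} = \left(-6754 - \frac{2854}{3}\right) + \frac{19}{118} = - \frac{23116}{3} + \frac{19}{118} = - \frac{2727631}{354}$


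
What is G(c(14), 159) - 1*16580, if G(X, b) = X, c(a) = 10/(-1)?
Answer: -16590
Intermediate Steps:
c(a) = -10 (c(a) = 10*(-1) = -10)
G(c(14), 159) - 1*16580 = -10 - 1*16580 = -10 - 16580 = -16590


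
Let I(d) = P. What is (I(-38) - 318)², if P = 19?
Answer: 89401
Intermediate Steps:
I(d) = 19
(I(-38) - 318)² = (19 - 318)² = (-299)² = 89401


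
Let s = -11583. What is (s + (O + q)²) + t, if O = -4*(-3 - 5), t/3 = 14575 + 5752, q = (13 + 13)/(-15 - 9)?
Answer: 7250953/144 ≈ 50354.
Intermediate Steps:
q = -13/12 (q = 26/(-24) = 26*(-1/24) = -13/12 ≈ -1.0833)
t = 60981 (t = 3*(14575 + 5752) = 3*20327 = 60981)
O = 32 (O = -4*(-8) = 32)
(s + (O + q)²) + t = (-11583 + (32 - 13/12)²) + 60981 = (-11583 + (371/12)²) + 60981 = (-11583 + 137641/144) + 60981 = -1530311/144 + 60981 = 7250953/144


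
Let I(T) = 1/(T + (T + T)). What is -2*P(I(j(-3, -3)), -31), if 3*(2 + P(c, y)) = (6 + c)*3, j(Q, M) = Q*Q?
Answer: -218/27 ≈ -8.0741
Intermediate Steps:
j(Q, M) = Q²
I(T) = 1/(3*T) (I(T) = 1/(T + 2*T) = 1/(3*T))
P(c, y) = 4 + c (P(c, y) = -2 + ((6 + c)*3)/3 = -2 + (18 + 3*c)/3 = -2 + (6 + c) = 4 + c)
-2*P(I(j(-3, -3)), -31) = -2*(4 + 1/(3*((-3)²))) = -2*(4 + (⅓)/9) = -2*(4 + (⅓)*(⅑)) = -2*(4 + 1/27) = -2*109/27 = -218/27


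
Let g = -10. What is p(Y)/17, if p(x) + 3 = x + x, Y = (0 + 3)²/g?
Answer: -24/85 ≈ -0.28235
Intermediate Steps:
Y = -9/10 (Y = (0 + 3)²/(-10) = 3²*(-⅒) = 9*(-⅒) = -9/10 ≈ -0.90000)
p(x) = -3 + 2*x (p(x) = -3 + (x + x) = -3 + 2*x)
p(Y)/17 = (-3 + 2*(-9/10))/17 = (-3 - 9/5)/17 = (1/17)*(-24/5) = -24/85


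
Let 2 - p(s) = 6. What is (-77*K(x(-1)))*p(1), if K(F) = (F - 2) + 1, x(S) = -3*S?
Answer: 616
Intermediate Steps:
p(s) = -4 (p(s) = 2 - 1*6 = 2 - 6 = -4)
K(F) = -1 + F (K(F) = (-2 + F) + 1 = -1 + F)
(-77*K(x(-1)))*p(1) = -77*(-1 - 3*(-1))*(-4) = -77*(-1 + 3)*(-4) = -77*2*(-4) = -154*(-4) = 616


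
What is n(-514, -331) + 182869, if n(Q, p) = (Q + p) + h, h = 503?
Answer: 182527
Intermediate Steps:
n(Q, p) = 503 + Q + p (n(Q, p) = (Q + p) + 503 = 503 + Q + p)
n(-514, -331) + 182869 = (503 - 514 - 331) + 182869 = -342 + 182869 = 182527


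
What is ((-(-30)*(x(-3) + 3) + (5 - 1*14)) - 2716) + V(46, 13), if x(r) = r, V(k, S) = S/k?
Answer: -125337/46 ≈ -2724.7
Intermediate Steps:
((-(-30)*(x(-3) + 3) + (5 - 1*14)) - 2716) + V(46, 13) = ((-(-30)*(-3 + 3) + (5 - 1*14)) - 2716) + 13/46 = ((-(-30)*0 + (5 - 14)) - 2716) + 13*(1/46) = ((-15*0 - 9) - 2716) + 13/46 = ((0 - 9) - 2716) + 13/46 = (-9 - 2716) + 13/46 = -2725 + 13/46 = -125337/46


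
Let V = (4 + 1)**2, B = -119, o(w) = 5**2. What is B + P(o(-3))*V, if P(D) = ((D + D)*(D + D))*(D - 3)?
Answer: 1374881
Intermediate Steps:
o(w) = 25
V = 25 (V = 5**2 = 25)
P(D) = 4*D**2*(-3 + D) (P(D) = ((2*D)*(2*D))*(-3 + D) = (4*D**2)*(-3 + D) = 4*D**2*(-3 + D))
B + P(o(-3))*V = -119 + (4*25**2*(-3 + 25))*25 = -119 + (4*625*22)*25 = -119 + 55000*25 = -119 + 1375000 = 1374881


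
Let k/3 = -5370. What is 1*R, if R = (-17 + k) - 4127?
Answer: -20254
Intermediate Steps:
k = -16110 (k = 3*(-5370) = -16110)
R = -20254 (R = (-17 - 16110) - 4127 = -16127 - 4127 = -20254)
1*R = 1*(-20254) = -20254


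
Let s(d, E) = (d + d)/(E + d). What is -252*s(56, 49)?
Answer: -1344/5 ≈ -268.80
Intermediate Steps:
s(d, E) = 2*d/(E + d) (s(d, E) = (2*d)/(E + d) = 2*d/(E + d))
-252*s(56, 49) = -504*56/(49 + 56) = -504*56/105 = -252*16/15 = -1344/5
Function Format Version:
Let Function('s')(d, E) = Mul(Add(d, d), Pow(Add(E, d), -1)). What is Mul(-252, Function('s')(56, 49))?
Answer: Rational(-1344, 5) ≈ -268.80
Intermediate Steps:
Function('s')(d, E) = Mul(2, d, Pow(Add(E, d), -1)) (Function('s')(d, E) = Mul(Mul(2, d), Pow(Add(E, d), -1)) = Mul(2, d, Pow(Add(E, d), -1)))
Mul(-252, Function('s')(56, 49)) = Mul(-252, Mul(2, 56, Pow(Add(49, 56), -1))) = Mul(-252, Mul(2, 56, Pow(105, -1))) = Mul(-252, Mul(2, 56, Rational(1, 105))) = Mul(-252, Rational(16, 15)) = Rational(-1344, 5)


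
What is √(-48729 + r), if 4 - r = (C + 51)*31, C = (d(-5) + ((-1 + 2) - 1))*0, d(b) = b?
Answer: I*√50306 ≈ 224.29*I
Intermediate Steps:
C = 0 (C = (-5 + ((-1 + 2) - 1))*0 = (-5 + (1 - 1))*0 = (-5 + 0)*0 = -5*0 = 0)
r = -1577 (r = 4 - (0 + 51)*31 = 4 - 51*31 = 4 - 1*1581 = 4 - 1581 = -1577)
√(-48729 + r) = √(-48729 - 1577) = √(-50306) = I*√50306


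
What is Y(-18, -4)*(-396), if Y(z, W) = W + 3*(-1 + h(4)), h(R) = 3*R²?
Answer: -54252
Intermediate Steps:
Y(z, W) = 141 + W (Y(z, W) = W + 3*(-1 + 3*4²) = W + 3*(-1 + 3*16) = W + 3*(-1 + 48) = W + 3*47 = W + 141 = 141 + W)
Y(-18, -4)*(-396) = (141 - 4)*(-396) = 137*(-396) = -54252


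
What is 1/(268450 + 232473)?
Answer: 1/500923 ≈ 1.9963e-6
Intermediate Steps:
1/(268450 + 232473) = 1/500923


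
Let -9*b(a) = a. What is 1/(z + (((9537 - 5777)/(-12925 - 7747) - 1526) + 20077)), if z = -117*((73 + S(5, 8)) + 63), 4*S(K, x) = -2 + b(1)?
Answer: 646/1744567 ≈ 0.00037029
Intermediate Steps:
b(a) = -a/9
S(K, x) = -19/36 (S(K, x) = (-2 - 1/9*1)/4 = (-2 - 1/9)/4 = (1/4)*(-19/9) = -19/36)
z = -63401/4 (z = -117*((73 - 19/36) + 63) = -117*(2609/36 + 63) = -117*4877/36 = -63401/4 ≈ -15850.)
1/(z + (((9537 - 5777)/(-12925 - 7747) - 1526) + 20077)) = 1/(-63401/4 + (((9537 - 5777)/(-12925 - 7747) - 1526) + 20077)) = 1/(-63401/4 + ((3760/(-20672) - 1526) + 20077)) = 1/(-63401/4 + ((3760*(-1/20672) - 1526) + 20077)) = 1/(-63401/4 + ((-235/1292 - 1526) + 20077)) = 1/(-63401/4 + (-1971827/1292 + 20077)) = 1/(-63401/4 + 23967657/1292) = 1/(1744567/646) = 646/1744567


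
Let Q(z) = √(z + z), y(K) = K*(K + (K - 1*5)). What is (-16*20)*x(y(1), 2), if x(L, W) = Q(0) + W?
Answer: -640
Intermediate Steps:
y(K) = K*(-5 + 2*K) (y(K) = K*(K + (K - 5)) = K*(K + (-5 + K)) = K*(-5 + 2*K))
Q(z) = √2*√z (Q(z) = √(2*z) = √2*√z)
x(L, W) = W (x(L, W) = √2*√0 + W = √2*0 + W = 0 + W = W)
(-16*20)*x(y(1), 2) = -16*20*2 = -320*2 = -640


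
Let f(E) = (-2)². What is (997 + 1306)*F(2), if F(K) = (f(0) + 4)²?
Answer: 147392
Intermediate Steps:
f(E) = 4
F(K) = 64 (F(K) = (4 + 4)² = 8² = 64)
(997 + 1306)*F(2) = (997 + 1306)*64 = 2303*64 = 147392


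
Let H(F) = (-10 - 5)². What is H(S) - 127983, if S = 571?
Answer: -127758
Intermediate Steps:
H(F) = 225 (H(F) = (-15)² = 225)
H(S) - 127983 = 225 - 127983 = -127758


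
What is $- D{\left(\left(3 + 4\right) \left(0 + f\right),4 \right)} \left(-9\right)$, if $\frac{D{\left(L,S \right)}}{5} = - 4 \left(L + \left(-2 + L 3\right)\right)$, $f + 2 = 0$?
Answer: $10440$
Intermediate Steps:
$f = -2$ ($f = -2 + 0 = -2$)
$D{\left(L,S \right)} = 40 - 80 L$ ($D{\left(L,S \right)} = 5 \left(- 4 \left(L + \left(-2 + L 3\right)\right)\right) = 5 \left(- 4 \left(L + \left(-2 + 3 L\right)\right)\right) = 5 \left(- 4 \left(-2 + 4 L\right)\right) = 5 \left(8 - 16 L\right) = 40 - 80 L$)
$- D{\left(\left(3 + 4\right) \left(0 + f\right),4 \right)} \left(-9\right) = - (40 - 80 \left(3 + 4\right) \left(0 - 2\right)) \left(-9\right) = - (40 - 80 \cdot 7 \left(-2\right)) \left(-9\right) = - (40 - -1120) \left(-9\right) = - (40 + 1120) \left(-9\right) = \left(-1\right) 1160 \left(-9\right) = \left(-1160\right) \left(-9\right) = 10440$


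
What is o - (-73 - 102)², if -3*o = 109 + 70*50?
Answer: -31828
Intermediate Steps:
o = -1203 (o = -(109 + 70*50)/3 = -(109 + 3500)/3 = -⅓*3609 = -1203)
o - (-73 - 102)² = -1203 - (-73 - 102)² = -1203 - 1*(-175)² = -1203 - 1*30625 = -1203 - 30625 = -31828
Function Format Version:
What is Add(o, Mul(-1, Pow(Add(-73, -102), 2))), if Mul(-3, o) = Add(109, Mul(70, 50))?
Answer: -31828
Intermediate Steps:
o = -1203 (o = Mul(Rational(-1, 3), Add(109, Mul(70, 50))) = Mul(Rational(-1, 3), Add(109, 3500)) = Mul(Rational(-1, 3), 3609) = -1203)
Add(o, Mul(-1, Pow(Add(-73, -102), 2))) = Add(-1203, Mul(-1, Pow(Add(-73, -102), 2))) = Add(-1203, Mul(-1, Pow(-175, 2))) = Add(-1203, Mul(-1, 30625)) = Add(-1203, -30625) = -31828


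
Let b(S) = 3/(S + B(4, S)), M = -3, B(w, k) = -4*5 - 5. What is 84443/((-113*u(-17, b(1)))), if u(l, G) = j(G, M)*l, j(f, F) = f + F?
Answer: -675544/48025 ≈ -14.067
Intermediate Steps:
B(w, k) = -25 (B(w, k) = -20 - 5 = -25)
j(f, F) = F + f
b(S) = 3/(-25 + S) (b(S) = 3/(S - 25) = 3/(-25 + S))
u(l, G) = l*(-3 + G) (u(l, G) = (-3 + G)*l = l*(-3 + G))
84443/((-113*u(-17, b(1)))) = 84443/((-(-1921)*(-3 + 3/(-25 + 1)))) = 84443/((-(-1921)*(-3 + 3/(-24)))) = 84443/((-(-1921)*(-3 + 3*(-1/24)))) = 84443/((-(-1921)*(-3 - ⅛))) = 84443/((-(-1921)*(-25)/8)) = 84443/((-113*425/8)) = 84443/(-48025/8) = 84443*(-8/48025) = -675544/48025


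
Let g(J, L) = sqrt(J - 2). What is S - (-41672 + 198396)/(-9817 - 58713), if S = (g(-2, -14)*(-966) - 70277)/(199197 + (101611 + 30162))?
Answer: 4705485947/2268137410 - 42*I/7195 ≈ 2.0746 - 0.0058374*I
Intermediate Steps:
g(J, L) = sqrt(-2 + J)
S = -70277/330970 - 42*I/7195 (S = (sqrt(-2 - 2)*(-966) - 70277)/(199197 + (101611 + 30162)) = (sqrt(-4)*(-966) - 70277)/(199197 + 131773) = ((2*I)*(-966) - 70277)/330970 = (-1932*I - 70277)*(1/330970) = (-70277 - 1932*I)*(1/330970) = -70277/330970 - 42*I/7195 ≈ -0.21234 - 0.0058374*I)
S - (-41672 + 198396)/(-9817 - 58713) = (-70277/330970 - 42*I/7195) - (-41672 + 198396)/(-9817 - 58713) = (-70277/330970 - 42*I/7195) - 156724/(-68530) = (-70277/330970 - 42*I/7195) - 156724*(-1)/68530 = (-70277/330970 - 42*I/7195) - 1*(-78362/34265) = (-70277/330970 - 42*I/7195) + 78362/34265 = 4705485947/2268137410 - 42*I/7195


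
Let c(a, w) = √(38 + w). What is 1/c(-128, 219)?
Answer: √257/257 ≈ 0.062378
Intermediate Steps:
1/c(-128, 219) = 1/(√(38 + 219)) = 1/(√257) = √257/257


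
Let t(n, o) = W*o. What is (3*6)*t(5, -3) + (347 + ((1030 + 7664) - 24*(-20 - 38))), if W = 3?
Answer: 10271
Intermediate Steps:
t(n, o) = 3*o
(3*6)*t(5, -3) + (347 + ((1030 + 7664) - 24*(-20 - 38))) = (3*6)*(3*(-3)) + (347 + ((1030 + 7664) - 24*(-20 - 38))) = 18*(-9) + (347 + (8694 - 24*(-58))) = -162 + (347 + (8694 + 1392)) = -162 + (347 + 10086) = -162 + 10433 = 10271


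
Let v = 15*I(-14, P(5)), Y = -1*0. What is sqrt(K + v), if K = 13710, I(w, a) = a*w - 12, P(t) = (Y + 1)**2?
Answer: 6*sqrt(370) ≈ 115.41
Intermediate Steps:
Y = 0
P(t) = 1 (P(t) = (0 + 1)**2 = 1**2 = 1)
I(w, a) = -12 + a*w
v = -390 (v = 15*(-12 + 1*(-14)) = 15*(-12 - 14) = 15*(-26) = -390)
sqrt(K + v) = sqrt(13710 - 390) = sqrt(13320) = 6*sqrt(370)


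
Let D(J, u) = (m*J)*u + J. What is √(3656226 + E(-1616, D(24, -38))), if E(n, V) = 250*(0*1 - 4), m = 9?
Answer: √3655226 ≈ 1911.9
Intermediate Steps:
D(J, u) = J + 9*J*u (D(J, u) = (9*J)*u + J = 9*J*u + J = J + 9*J*u)
E(n, V) = -1000 (E(n, V) = 250*(0 - 4) = 250*(-4) = -1000)
√(3656226 + E(-1616, D(24, -38))) = √(3656226 - 1000) = √3655226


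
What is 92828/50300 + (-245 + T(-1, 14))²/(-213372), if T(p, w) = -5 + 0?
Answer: 1041446626/670788225 ≈ 1.5526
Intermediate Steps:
T(p, w) = -5
92828/50300 + (-245 + T(-1, 14))²/(-213372) = 92828/50300 + (-245 - 5)²/(-213372) = 92828*(1/50300) + (-250)²*(-1/213372) = 23207/12575 + 62500*(-1/213372) = 23207/12575 - 15625/53343 = 1041446626/670788225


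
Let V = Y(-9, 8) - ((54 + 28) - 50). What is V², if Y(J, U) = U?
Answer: 576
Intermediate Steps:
V = -24 (V = 8 - ((54 + 28) - 50) = 8 - (82 - 50) = 8 - 1*32 = 8 - 32 = -24)
V² = (-24)² = 576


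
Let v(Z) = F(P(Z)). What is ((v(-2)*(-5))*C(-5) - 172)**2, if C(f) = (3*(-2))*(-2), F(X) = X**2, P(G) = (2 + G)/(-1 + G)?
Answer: 29584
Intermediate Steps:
P(G) = (2 + G)/(-1 + G)
v(Z) = (2 + Z)**2/(-1 + Z)**2 (v(Z) = ((2 + Z)/(-1 + Z))**2 = (2 + Z)**2/(-1 + Z)**2)
C(f) = 12 (C(f) = -6*(-2) = 12)
((v(-2)*(-5))*C(-5) - 172)**2 = ((((2 - 2)**2/(-1 - 2)**2)*(-5))*12 - 172)**2 = (((0**2/(-3)**2)*(-5))*12 - 172)**2 = ((((1/9)*0)*(-5))*12 - 172)**2 = ((0*(-5))*12 - 172)**2 = (0*12 - 172)**2 = (0 - 172)**2 = (-172)**2 = 29584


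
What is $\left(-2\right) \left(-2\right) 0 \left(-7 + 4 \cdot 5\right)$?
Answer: $0$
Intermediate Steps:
$\left(-2\right) \left(-2\right) 0 \left(-7 + 4 \cdot 5\right) = 4 \cdot 0 \left(-7 + 20\right) = 0 \cdot 13 = 0$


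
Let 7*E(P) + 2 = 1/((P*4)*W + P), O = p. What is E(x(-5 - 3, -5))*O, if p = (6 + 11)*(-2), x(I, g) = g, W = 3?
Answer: 4454/455 ≈ 9.7890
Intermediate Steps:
p = -34 (p = 17*(-2) = -34)
O = -34
E(P) = -2/7 + 1/(91*P) (E(P) = -2/7 + 1/(7*((P*4)*3 + P)) = -2/7 + 1/(7*((4*P)*3 + P)) = -2/7 + 1/(7*(12*P + P)) = -2/7 + 1/(7*((13*P))) = -2/7 + (1/(13*P))/7 = -2/7 + 1/(91*P))
E(x(-5 - 3, -5))*O = ((1/91)*(1 - 26*(-5))/(-5))*(-34) = ((1/91)*(-1/5)*(1 + 130))*(-34) = ((1/91)*(-1/5)*131)*(-34) = -131/455*(-34) = 4454/455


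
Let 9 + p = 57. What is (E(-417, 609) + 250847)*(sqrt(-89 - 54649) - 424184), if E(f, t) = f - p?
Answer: -106208038288 + 751146*I*sqrt(6082) ≈ -1.0621e+11 + 5.858e+7*I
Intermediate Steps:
p = 48 (p = -9 + 57 = 48)
E(f, t) = -48 + f (E(f, t) = f - 1*48 = f - 48 = -48 + f)
(E(-417, 609) + 250847)*(sqrt(-89 - 54649) - 424184) = ((-48 - 417) + 250847)*(sqrt(-89 - 54649) - 424184) = (-465 + 250847)*(sqrt(-54738) - 424184) = 250382*(3*I*sqrt(6082) - 424184) = 250382*(-424184 + 3*I*sqrt(6082)) = -106208038288 + 751146*I*sqrt(6082)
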